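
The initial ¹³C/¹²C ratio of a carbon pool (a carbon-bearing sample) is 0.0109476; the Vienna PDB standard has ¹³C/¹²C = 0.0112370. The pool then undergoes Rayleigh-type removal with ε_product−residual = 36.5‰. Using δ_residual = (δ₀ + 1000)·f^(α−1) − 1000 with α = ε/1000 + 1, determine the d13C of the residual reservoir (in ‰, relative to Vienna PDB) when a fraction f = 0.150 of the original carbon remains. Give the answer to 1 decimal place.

δ₀ = (0.0109476/0.0112370 − 1)×1000 = (0.974246 − 1)×1000 = -25.754‰
α − 1 = ε/1000 = 0.0365
f^(α−1) = 0.150^(0.0365) = 0.933098
δ_res = (-25.754 + 1000) × 0.933098 − 1000 = 909.067 − 1000 = -90.93‰

-90.9‰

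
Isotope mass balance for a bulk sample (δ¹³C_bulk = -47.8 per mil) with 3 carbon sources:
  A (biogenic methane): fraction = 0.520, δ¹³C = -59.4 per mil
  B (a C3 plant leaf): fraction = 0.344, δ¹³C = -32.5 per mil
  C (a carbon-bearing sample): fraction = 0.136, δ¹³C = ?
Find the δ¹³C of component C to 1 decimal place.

-42.1 per mil

Isotope mass balance: δ_bulk = Σ fᵢ·δᵢ.
-47.8 = 0.520×(-59.4) + 0.344×(-32.5) + 0.136×δ_C
0.136·δ_C = -47.8 − (-42.068) = -5.732
δ_C = -5.732 / 0.136 = -42.15 per mil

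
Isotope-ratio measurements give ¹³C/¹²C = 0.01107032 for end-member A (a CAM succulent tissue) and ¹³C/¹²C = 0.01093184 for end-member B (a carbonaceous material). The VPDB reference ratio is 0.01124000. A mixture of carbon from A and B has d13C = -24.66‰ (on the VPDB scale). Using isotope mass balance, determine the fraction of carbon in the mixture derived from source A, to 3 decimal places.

δ_A = (0.01107032/0.01124000 − 1)×1000 = (0.984904 − 1)×1000 = -15.096‰
δ_B = (0.01093184/0.01124000 − 1)×1000 = (0.972584 − 1)×1000 = -27.416‰
f_A = (δ_mix − δ_B)/(δ_A − δ_B) = (-24.66 − (-27.416))/(-15.096 − (-27.416))
f_A = 2.756 / 12.320 = 0.2237

0.224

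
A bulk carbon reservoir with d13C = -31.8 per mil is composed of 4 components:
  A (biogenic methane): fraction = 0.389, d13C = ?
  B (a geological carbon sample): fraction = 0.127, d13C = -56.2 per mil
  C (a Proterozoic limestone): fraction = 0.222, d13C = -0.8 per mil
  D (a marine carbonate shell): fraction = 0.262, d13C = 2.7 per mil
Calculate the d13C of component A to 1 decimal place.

Isotope mass balance: δ_bulk = Σ fᵢ·δᵢ.
-31.8 = 0.389×δ_A + 0.127×(-56.2) + 0.222×(-0.8) + 0.262×(2.7)
0.389·δ_A = -31.8 − (-6.608) = -25.192
δ_A = -25.192 / 0.389 = -64.76 per mil

-64.8 per mil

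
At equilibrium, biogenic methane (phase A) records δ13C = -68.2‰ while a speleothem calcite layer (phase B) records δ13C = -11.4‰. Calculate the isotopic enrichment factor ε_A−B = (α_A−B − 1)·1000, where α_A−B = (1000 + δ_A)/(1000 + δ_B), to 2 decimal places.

α_A−B = (1000 + -68.2) / (1000 + -11.4) = 931.8 / 988.6 = 0.942545
ε_A−B = (0.942545 − 1) × 1000 = -57.455‰
(The approximation ε ≈ δ_A − δ_B would give -56.8‰.)

-57.45‰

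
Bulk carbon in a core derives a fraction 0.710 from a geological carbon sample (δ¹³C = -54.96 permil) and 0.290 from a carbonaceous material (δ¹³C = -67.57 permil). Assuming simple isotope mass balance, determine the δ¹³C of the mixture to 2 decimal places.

-58.62 permil

δ_mix = f_A·δ_A + f_B·δ_B
δ_mix = 0.710 × (-54.96) + 0.290 × (-67.57)
δ_mix = -39.022 + -19.595 = -58.617 permil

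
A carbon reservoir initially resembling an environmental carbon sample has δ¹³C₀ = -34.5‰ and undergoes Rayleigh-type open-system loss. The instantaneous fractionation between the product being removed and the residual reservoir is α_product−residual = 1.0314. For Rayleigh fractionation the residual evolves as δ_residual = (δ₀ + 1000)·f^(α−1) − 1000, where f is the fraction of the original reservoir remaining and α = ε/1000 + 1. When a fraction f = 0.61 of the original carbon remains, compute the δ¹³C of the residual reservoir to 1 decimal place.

-49.4‰

Rayleigh residual: δ_res = (δ₀ + 1000)·f^(α−1) − 1000
α − 1 = 0.03140
f^(α−1) = 0.61^(0.03140) = 0.984599
δ_res = (-34.5 + 1000) × 0.984599 − 1000 = 950.630 − 1000 = -49.37‰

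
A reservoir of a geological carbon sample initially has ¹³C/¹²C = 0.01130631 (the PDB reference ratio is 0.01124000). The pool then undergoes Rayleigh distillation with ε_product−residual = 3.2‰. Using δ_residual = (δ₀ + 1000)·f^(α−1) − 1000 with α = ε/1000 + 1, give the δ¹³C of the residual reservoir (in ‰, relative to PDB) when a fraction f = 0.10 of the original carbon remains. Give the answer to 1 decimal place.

δ₀ = (0.01130631/0.01124000 − 1)×1000 = (1.005899 − 1)×1000 = 5.899‰
α − 1 = ε/1000 = 0.0032
f^(α−1) = 0.10^(0.0032) = 0.992659
δ_res = (5.899 + 1000) × 0.992659 − 1000 = 998.515 − 1000 = -1.49‰

-1.5‰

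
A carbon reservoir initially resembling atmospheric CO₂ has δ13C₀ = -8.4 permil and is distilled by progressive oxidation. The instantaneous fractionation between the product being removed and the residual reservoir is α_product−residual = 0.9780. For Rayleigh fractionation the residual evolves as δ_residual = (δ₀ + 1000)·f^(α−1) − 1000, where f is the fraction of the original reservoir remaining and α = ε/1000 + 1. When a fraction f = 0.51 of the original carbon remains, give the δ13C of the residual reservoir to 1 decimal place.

Rayleigh residual: δ_res = (δ₀ + 1000)·f^(α−1) − 1000
α − 1 = -0.02200
f^(α−1) = 0.51^(-0.02200) = 1.014924
δ_res = (-8.4 + 1000) × 1.014924 − 1000 = 1006.398 − 1000 = 6.40 permil

6.4 permil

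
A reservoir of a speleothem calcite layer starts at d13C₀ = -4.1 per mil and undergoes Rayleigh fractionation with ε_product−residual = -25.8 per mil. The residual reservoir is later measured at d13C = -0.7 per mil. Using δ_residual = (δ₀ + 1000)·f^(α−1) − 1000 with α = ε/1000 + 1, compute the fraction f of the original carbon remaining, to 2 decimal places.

α − 1 = ε/1000 = -0.0258
(δ_res + 1000)/(δ₀ + 1000) = (-0.7 + 1000)/(-4.1 + 1000) = 999.3/995.9 = 1.003414
f = 1.003414^(1/-0.0258) = exp(ln(1.003414)/-0.0258) = exp(0.00341/-0.0258)
f = exp(-0.1321) = 0.8763

0.88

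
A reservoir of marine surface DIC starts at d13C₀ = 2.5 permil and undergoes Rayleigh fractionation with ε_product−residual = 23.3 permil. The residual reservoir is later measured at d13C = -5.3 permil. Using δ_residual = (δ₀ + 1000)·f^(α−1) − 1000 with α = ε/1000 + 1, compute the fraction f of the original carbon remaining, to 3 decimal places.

0.715

α − 1 = ε/1000 = 0.0233
(δ_res + 1000)/(δ₀ + 1000) = (-5.3 + 1000)/(2.5 + 1000) = 994.7/1002.5 = 0.992219
f = 0.992219^(1/0.0233) = exp(ln(0.992219)/0.0233) = exp(-0.00781/0.0233)
f = exp(-0.3352) = 0.7152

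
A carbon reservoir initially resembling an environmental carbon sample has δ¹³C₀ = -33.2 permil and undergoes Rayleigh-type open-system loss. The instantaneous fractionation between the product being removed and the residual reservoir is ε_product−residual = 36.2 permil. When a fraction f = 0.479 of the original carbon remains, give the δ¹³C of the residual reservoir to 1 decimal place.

-58.6 permil

Rayleigh residual: δ_res = (δ₀ + 1000)·f^(α−1) − 1000
α = ε/1000 + 1 = 1.03620, so α − 1 = 0.03620
f^(α−1) = 0.479^(0.03620) = 0.973707
δ_res = (-33.2 + 1000) × 0.973707 − 1000 = 941.380 − 1000 = -58.62 permil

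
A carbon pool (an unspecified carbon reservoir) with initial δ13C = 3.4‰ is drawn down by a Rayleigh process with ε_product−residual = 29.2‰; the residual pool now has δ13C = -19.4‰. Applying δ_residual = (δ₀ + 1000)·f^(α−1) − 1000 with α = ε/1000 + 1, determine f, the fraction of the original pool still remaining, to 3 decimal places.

0.455

α − 1 = ε/1000 = 0.0292
(δ_res + 1000)/(δ₀ + 1000) = (-19.4 + 1000)/(3.4 + 1000) = 980.6/1003.4 = 0.977277
f = 0.977277^(1/0.0292) = exp(ln(0.977277)/0.0292) = exp(-0.02298/0.0292)
f = exp(-0.7872) = 0.4551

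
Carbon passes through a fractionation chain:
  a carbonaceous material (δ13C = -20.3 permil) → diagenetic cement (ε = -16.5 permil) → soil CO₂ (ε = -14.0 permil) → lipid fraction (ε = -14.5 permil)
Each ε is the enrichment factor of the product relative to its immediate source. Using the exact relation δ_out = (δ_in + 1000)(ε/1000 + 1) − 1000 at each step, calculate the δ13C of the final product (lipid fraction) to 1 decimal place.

step 1: δ = (-20.30 + 1000)·(-16.5/1000 + 1) − 1000 = -36.47 permil
step 2: δ = (-36.47 + 1000)·(-14.0/1000 + 1) − 1000 = -49.95 permil
step 3: δ = (-49.95 + 1000)·(-14.5/1000 + 1) − 1000 = -63.73 permil

-63.7 permil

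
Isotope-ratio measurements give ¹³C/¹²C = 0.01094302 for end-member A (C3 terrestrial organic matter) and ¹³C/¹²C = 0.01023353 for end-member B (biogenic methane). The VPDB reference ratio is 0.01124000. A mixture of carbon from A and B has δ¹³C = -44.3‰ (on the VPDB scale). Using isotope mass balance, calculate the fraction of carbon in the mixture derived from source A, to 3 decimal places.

0.717

δ_A = (0.01094302/0.01124000 − 1)×1000 = (0.973578 − 1)×1000 = -26.422‰
δ_B = (0.01023353/0.01124000 − 1)×1000 = (0.910456 − 1)×1000 = -89.544‰
f_A = (δ_mix − δ_B)/(δ_A − δ_B) = (-44.3 − (-89.544))/(-26.422 − (-89.544))
f_A = 45.244 / 63.122 = 0.7168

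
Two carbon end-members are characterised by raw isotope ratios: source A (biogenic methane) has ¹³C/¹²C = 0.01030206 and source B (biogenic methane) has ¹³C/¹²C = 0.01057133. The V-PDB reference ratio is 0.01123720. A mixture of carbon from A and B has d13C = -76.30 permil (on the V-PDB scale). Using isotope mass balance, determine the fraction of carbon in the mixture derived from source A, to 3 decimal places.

δ_A = (0.01030206/0.01123720 − 1)×1000 = (0.916782 − 1)×1000 = -83.218 permil
δ_B = (0.01057133/0.01123720 − 1)×1000 = (0.940744 − 1)×1000 = -59.256 permil
f_A = (δ_mix − δ_B)/(δ_A − δ_B) = (-76.30 − (-59.256))/(-83.218 − (-59.256))
f_A = -17.044 / -23.962 = 0.7113

0.711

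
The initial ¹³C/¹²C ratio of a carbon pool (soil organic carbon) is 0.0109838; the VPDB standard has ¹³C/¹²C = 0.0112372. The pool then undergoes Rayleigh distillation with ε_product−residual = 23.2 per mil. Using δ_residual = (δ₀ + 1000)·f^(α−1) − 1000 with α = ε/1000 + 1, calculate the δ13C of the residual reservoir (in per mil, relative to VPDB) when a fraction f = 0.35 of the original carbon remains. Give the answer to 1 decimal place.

δ₀ = (0.0109838/0.0112372 − 1)×1000 = (0.977450 − 1)×1000 = -22.550 per mil
α − 1 = ε/1000 = 0.0232
f^(α−1) = 0.35^(0.0232) = 0.975938
δ_res = (-22.550 + 1000) × 0.975938 − 1000 = 953.931 − 1000 = -46.07 per mil

-46.1 per mil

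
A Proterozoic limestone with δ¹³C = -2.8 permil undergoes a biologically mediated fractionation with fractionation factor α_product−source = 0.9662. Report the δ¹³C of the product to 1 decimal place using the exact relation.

δ_product = (δ_source + 1000)·α − 1000
δ_product = (-2.8 + 1000) × 0.9662 − 1000
δ_product = 963.495 − 1000 = -36.51 permil

-36.5 permil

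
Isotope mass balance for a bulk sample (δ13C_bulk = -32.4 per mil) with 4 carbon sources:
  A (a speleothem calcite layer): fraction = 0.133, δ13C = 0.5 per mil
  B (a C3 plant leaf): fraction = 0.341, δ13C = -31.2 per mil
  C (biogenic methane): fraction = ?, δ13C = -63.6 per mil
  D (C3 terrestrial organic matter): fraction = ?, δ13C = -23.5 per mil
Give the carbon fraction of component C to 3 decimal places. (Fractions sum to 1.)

0.236

Let f_C and f_D be the unknown fractions; fractions sum to 1 so f_C + f_D = 0.526.
Mass balance: Σ fᵢ·δᵢ = δ_bulk ⇒ f_C·(-63.6) + f_D·(-23.5) = -32.4 − (-10.573) = -21.827
Substitute f_D = 0.526 − f_C:
f_C·(-63.6 − -23.5) = -21.827 − 0.526×(-23.5) = -9.466
f_C = -9.466 / -40.1 = 0.2361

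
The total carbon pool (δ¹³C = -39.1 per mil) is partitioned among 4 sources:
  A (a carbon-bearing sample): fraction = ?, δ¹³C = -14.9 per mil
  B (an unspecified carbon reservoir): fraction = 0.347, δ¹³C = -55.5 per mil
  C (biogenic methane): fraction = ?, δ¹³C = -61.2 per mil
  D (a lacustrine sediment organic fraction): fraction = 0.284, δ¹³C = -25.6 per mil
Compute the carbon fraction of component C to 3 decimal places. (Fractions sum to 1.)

0.153

Let f_C and f_A be the unknown fractions; fractions sum to 1 so f_C + f_A = 0.369.
Mass balance: Σ fᵢ·δᵢ = δ_bulk ⇒ f_C·(-61.2) + f_A·(-14.9) = -39.1 − (-26.529) = -12.571
Substitute f_A = 0.369 − f_C:
f_C·(-61.2 − -14.9) = -12.571 − 0.369×(-14.9) = -7.073
f_C = -7.073 / -46.3 = 0.1528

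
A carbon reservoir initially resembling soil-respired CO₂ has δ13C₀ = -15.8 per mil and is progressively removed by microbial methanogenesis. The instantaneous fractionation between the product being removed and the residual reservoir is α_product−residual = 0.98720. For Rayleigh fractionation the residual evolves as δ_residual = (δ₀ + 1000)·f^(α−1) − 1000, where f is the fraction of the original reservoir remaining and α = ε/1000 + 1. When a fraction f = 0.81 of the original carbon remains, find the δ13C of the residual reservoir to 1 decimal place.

-13.1 per mil

Rayleigh residual: δ_res = (δ₀ + 1000)·f^(α−1) − 1000
α − 1 = -0.01280
f^(α−1) = 0.81^(-0.01280) = 1.002701
δ_res = (-15.8 + 1000) × 1.002701 − 1000 = 986.858 − 1000 = -13.14 per mil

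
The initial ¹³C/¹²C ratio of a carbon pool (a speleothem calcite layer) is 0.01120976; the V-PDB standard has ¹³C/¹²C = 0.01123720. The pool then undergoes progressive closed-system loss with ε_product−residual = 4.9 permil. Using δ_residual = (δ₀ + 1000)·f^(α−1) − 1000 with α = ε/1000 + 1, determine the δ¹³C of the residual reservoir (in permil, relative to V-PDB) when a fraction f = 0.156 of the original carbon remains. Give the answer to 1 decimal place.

-11.5 permil

δ₀ = (0.01120976/0.01123720 − 1)×1000 = (0.997558 − 1)×1000 = -2.442 permil
α − 1 = ε/1000 = 0.0049
f^(α−1) = 0.156^(0.0049) = 0.990938
δ_res = (-2.442 + 1000) × 0.990938 − 1000 = 988.518 − 1000 = -11.48 permil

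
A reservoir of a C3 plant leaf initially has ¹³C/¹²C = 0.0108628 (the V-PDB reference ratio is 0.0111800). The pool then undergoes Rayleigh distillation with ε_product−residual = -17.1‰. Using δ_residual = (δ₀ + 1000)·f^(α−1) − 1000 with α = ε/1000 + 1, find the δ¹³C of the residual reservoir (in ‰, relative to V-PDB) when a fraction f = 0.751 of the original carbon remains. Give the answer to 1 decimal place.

-23.6‰

δ₀ = (0.0108628/0.0111800 − 1)×1000 = (0.971628 − 1)×1000 = -28.372‰
α − 1 = ε/1000 = -0.0171
f^(α−1) = 0.751^(-0.0171) = 1.004909
δ_res = (-28.372 + 1000) × 1.004909 − 1000 = 976.397 − 1000 = -23.60‰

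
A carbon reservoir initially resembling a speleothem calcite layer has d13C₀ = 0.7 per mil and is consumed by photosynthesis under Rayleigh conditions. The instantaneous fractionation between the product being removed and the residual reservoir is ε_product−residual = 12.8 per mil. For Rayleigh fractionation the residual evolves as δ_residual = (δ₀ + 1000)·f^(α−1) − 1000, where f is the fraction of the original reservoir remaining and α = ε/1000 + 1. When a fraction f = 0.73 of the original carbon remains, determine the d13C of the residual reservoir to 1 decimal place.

-3.3 per mil

Rayleigh residual: δ_res = (δ₀ + 1000)·f^(α−1) − 1000
α = ε/1000 + 1 = 1.01280, so α − 1 = 0.01280
f^(α−1) = 0.73^(0.01280) = 0.995980
δ_res = (0.7 + 1000) × 0.995980 − 1000 = 996.677 − 1000 = -3.32 per mil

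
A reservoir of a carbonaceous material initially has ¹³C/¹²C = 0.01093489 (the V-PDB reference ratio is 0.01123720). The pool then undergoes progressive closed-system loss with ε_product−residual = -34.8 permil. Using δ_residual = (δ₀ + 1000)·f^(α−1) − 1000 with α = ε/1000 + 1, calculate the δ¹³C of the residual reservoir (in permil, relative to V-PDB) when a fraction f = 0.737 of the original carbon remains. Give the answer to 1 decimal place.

δ₀ = (0.01093489/0.01123720 − 1)×1000 = (0.973097 − 1)×1000 = -26.903 permil
α − 1 = ε/1000 = -0.0348
f^(α−1) = 0.737^(-0.0348) = 1.010676
δ_res = (-26.903 + 1000) × 1.010676 − 1000 = 983.487 − 1000 = -16.51 permil

-16.5 permil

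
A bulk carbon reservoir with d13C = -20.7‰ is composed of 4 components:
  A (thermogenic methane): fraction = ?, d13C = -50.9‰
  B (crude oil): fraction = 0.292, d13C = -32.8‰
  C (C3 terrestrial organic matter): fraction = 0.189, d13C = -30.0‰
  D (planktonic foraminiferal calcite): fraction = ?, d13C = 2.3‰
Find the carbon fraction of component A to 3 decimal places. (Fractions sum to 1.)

Let f_A and f_D be the unknown fractions; fractions sum to 1 so f_A + f_D = 0.519.
Mass balance: Σ fᵢ·δᵢ = δ_bulk ⇒ f_A·(-50.9) + f_D·(2.3) = -20.7 − (-15.248) = -5.452
Substitute f_D = 0.519 − f_A:
f_A·(-50.9 − 2.3) = -5.452 − 0.519×(2.3) = -6.646
f_A = -6.646 / -53.2 = 0.1249

0.125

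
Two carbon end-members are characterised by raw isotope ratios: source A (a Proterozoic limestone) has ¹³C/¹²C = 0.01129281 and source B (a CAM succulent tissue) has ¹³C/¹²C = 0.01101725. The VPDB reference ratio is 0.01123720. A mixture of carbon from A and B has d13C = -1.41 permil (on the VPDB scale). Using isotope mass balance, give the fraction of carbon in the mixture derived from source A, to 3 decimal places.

δ_A = (0.01129281/0.01123720 − 1)×1000 = (1.004949 − 1)×1000 = 4.949 permil
δ_B = (0.01101725/0.01123720 − 1)×1000 = (0.980427 − 1)×1000 = -19.573 permil
f_A = (δ_mix − δ_B)/(δ_A − δ_B) = (-1.41 − (-19.573))/(4.949 − (-19.573))
f_A = 18.163 / 24.522 = 0.7407

0.741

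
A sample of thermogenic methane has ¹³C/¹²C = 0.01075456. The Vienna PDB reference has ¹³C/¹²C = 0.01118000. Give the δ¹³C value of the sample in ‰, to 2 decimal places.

-38.05‰

δ¹³C = (R_sample / R_standard − 1) × 1000
R_sample / R_standard = 0.01075456 / 0.01118000 = 0.961946
δ¹³C = (0.961946 − 1) × 1000 = -38.054‰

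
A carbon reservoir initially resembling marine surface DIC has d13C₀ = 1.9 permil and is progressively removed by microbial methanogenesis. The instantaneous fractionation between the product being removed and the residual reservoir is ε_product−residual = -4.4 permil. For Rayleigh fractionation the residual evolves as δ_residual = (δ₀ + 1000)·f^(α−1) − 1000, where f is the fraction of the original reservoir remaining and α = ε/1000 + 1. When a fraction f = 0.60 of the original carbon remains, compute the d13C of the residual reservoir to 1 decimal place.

4.2 permil

Rayleigh residual: δ_res = (δ₀ + 1000)·f^(α−1) − 1000
α = ε/1000 + 1 = 0.99560, so α − 1 = -0.00440
f^(α−1) = 0.60^(-0.00440) = 1.002250
δ_res = (1.9 + 1000) × 1.002250 − 1000 = 1004.154 − 1000 = 4.15 permil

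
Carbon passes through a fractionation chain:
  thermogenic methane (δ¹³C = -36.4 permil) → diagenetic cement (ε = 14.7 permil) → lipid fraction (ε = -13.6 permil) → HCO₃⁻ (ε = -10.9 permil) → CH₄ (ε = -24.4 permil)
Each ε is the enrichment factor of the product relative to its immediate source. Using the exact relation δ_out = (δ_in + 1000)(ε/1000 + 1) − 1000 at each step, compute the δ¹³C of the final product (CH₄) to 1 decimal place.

step 1: δ = (-36.40 + 1000)·(14.7/1000 + 1) − 1000 = -22.24 permil
step 2: δ = (-22.24 + 1000)·(-13.6/1000 + 1) − 1000 = -35.53 permil
step 3: δ = (-35.53 + 1000)·(-10.9/1000 + 1) − 1000 = -46.05 permil
step 4: δ = (-46.05 + 1000)·(-24.4/1000 + 1) − 1000 = -69.32 permil

-69.3 permil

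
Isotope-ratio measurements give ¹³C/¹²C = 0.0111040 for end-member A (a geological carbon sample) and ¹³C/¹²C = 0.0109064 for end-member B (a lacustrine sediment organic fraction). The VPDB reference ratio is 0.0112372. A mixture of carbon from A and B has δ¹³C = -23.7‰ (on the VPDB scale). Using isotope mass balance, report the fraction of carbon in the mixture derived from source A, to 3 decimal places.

0.326

δ_A = (0.0111040/0.0112372 − 1)×1000 = (0.988147 − 1)×1000 = -11.853‰
δ_B = (0.0109064/0.0112372 − 1)×1000 = (0.970562 − 1)×1000 = -29.438‰
f_A = (δ_mix − δ_B)/(δ_A − δ_B) = (-23.7 − (-29.438))/(-11.853 − (-29.438))
f_A = 5.738 / 17.584 = 0.3263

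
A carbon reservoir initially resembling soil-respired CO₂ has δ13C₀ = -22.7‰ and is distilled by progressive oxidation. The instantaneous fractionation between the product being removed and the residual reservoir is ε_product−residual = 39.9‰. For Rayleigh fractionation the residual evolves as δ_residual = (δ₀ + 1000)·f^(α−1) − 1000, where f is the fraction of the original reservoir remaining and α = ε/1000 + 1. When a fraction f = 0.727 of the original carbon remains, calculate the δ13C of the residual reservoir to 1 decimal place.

-35.1‰

Rayleigh residual: δ_res = (δ₀ + 1000)·f^(α−1) − 1000
α = ε/1000 + 1 = 1.03990, so α − 1 = 0.03990
f^(α−1) = 0.727^(0.03990) = 0.987359
δ_res = (-22.7 + 1000) × 0.987359 − 1000 = 964.946 − 1000 = -35.05‰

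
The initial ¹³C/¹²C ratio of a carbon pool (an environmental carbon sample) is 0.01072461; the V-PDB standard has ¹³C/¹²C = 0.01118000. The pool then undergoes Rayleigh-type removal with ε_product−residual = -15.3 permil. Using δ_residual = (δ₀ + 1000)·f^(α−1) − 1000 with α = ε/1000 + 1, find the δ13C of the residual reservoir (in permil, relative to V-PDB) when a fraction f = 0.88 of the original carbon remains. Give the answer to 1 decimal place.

-38.9 permil

δ₀ = (0.01072461/0.01118000 − 1)×1000 = (0.959267 − 1)×1000 = -40.733 permil
α − 1 = ε/1000 = -0.0153
f^(α−1) = 0.88^(-0.0153) = 1.001958
δ_res = (-40.733 + 1000) × 1.001958 − 1000 = 961.145 − 1000 = -38.85 permil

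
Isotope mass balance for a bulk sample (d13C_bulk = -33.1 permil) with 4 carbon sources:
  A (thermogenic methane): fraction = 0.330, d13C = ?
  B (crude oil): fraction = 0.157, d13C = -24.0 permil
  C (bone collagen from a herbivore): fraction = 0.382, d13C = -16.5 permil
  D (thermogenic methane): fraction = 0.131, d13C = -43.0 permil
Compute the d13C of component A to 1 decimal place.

Isotope mass balance: δ_bulk = Σ fᵢ·δᵢ.
-33.1 = 0.330×δ_A + 0.157×(-24.0) + 0.382×(-16.5) + 0.131×(-43.0)
0.330·δ_A = -33.1 − (-15.704) = -17.396
δ_A = -17.396 / 0.330 = -52.72 permil

-52.7 permil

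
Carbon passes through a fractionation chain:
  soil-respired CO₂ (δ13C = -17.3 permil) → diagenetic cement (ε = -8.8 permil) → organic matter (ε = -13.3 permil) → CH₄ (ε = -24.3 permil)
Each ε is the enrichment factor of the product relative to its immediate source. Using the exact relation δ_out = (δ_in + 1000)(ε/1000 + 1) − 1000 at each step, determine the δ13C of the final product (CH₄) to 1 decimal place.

-62.3 permil

step 1: δ = (-17.30 + 1000)·(-8.8/1000 + 1) − 1000 = -25.95 permil
step 2: δ = (-25.95 + 1000)·(-13.3/1000 + 1) − 1000 = -38.90 permil
step 3: δ = (-38.90 + 1000)·(-24.3/1000 + 1) − 1000 = -62.26 permil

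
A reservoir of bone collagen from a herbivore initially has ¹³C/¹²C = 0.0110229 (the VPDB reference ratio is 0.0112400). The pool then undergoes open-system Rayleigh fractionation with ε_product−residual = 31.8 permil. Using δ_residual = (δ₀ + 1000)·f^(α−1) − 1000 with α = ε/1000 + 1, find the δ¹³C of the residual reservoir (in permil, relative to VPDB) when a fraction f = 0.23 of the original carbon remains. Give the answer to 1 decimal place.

-64.1 permil

δ₀ = (0.0110229/0.0112400 − 1)×1000 = (0.980685 − 1)×1000 = -19.315 permil
α − 1 = ε/1000 = 0.0318
f^(α−1) = 0.23^(0.0318) = 0.954340
δ_res = (-19.315 + 1000) × 0.954340 − 1000 = 935.907 − 1000 = -64.09 permil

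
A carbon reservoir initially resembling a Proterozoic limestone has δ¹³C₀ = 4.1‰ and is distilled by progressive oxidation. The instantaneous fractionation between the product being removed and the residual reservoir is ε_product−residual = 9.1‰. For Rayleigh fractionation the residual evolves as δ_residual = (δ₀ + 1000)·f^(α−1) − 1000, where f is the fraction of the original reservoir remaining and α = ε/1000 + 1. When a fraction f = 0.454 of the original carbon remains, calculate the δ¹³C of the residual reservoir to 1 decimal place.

-3.1‰

Rayleigh residual: δ_res = (δ₀ + 1000)·f^(α−1) − 1000
α = ε/1000 + 1 = 1.00910, so α − 1 = 0.00910
f^(α−1) = 0.454^(0.00910) = 0.992840
δ_res = (4.1 + 1000) × 0.992840 − 1000 = 996.911 − 1000 = -3.09‰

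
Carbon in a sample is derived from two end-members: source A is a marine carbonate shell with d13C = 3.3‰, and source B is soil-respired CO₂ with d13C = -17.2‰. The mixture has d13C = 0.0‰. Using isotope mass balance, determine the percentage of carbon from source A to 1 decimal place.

83.9%

δ_mix = f_A·δ_A + (1 − f_A)·δ_B  ⇒  f_A = (δ_mix − δ_B)/(δ_A − δ_B)
f_A = (0.0 − (-17.2)) / (3.3 − (-17.2))
f_A = 17.2 / 20.5 = 0.8390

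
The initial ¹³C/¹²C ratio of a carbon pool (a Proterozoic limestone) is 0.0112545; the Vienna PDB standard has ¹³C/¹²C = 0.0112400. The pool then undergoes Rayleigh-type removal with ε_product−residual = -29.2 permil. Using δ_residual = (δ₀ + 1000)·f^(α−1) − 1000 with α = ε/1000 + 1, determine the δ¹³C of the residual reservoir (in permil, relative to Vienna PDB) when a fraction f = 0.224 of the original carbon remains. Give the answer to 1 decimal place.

δ₀ = (0.0112545/0.0112400 − 1)×1000 = (1.001290 − 1)×1000 = 1.290 permil
α − 1 = ε/1000 = -0.0292
f^(α−1) = 0.224^(-0.0292) = 1.044655
δ_res = (1.290 + 1000) × 1.044655 − 1000 = 1046.002 − 1000 = 46.00 permil

46.0 permil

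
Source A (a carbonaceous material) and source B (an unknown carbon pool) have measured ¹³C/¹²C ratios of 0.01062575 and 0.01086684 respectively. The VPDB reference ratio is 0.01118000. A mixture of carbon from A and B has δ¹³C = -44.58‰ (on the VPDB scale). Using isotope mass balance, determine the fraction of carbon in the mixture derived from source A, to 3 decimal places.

δ_A = (0.01062575/0.01118000 − 1)×1000 = (0.950425 − 1)×1000 = -49.575‰
δ_B = (0.01086684/0.01118000 − 1)×1000 = (0.971989 − 1)×1000 = -28.011‰
f_A = (δ_mix − δ_B)/(δ_A − δ_B) = (-44.58 − (-28.011))/(-49.575 − (-28.011))
f_A = -16.569 / -21.564 = 0.7684

0.768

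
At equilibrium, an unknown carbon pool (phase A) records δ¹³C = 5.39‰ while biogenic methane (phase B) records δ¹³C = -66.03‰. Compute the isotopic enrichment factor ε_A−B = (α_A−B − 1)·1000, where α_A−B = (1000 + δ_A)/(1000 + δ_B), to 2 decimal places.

α_A−B = (1000 + 5.39) / (1000 + -66.03) = 1005.39 / 933.97 = 1.076469
ε_A−B = (1.076469 − 1) × 1000 = 76.469‰
(The approximation ε ≈ δ_A − δ_B would give 71.42‰.)

76.47‰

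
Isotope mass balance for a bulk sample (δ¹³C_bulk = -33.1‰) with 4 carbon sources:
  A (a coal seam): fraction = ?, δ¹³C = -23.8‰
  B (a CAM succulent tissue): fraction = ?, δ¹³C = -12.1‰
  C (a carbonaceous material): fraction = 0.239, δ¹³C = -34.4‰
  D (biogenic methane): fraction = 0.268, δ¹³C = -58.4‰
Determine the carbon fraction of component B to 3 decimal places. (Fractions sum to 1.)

Let f_B and f_A be the unknown fractions; fractions sum to 1 so f_B + f_A = 0.493.
Mass balance: Σ fᵢ·δᵢ = δ_bulk ⇒ f_B·(-12.1) + f_A·(-23.8) = -33.1 − (-23.873) = -9.227
Substitute f_A = 0.493 − f_B:
f_B·(-12.1 − -23.8) = -9.227 − 0.493×(-23.8) = 2.506
f_B = 2.506 / 11.7 = 0.2142

0.214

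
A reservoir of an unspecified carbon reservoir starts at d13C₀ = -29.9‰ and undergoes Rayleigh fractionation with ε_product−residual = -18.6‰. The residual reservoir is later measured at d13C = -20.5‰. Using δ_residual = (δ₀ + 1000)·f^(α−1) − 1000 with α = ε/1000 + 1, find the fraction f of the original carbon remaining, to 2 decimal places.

α − 1 = ε/1000 = -0.0186
(δ_res + 1000)/(δ₀ + 1000) = (-20.5 + 1000)/(-29.9 + 1000) = 979.5/970.1 = 1.009690
f = 1.009690^(1/-0.0186) = exp(ln(1.009690)/-0.0186) = exp(0.00964/-0.0186)
f = exp(-0.5184) = 0.5954

0.60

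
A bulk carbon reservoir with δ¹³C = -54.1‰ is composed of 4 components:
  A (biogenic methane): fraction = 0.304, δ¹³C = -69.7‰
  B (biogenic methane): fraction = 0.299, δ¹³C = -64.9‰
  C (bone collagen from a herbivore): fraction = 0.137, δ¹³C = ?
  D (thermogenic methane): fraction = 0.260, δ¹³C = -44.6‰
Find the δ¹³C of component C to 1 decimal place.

Isotope mass balance: δ_bulk = Σ fᵢ·δᵢ.
-54.1 = 0.304×(-69.7) + 0.299×(-64.9) + 0.137×δ_C + 0.260×(-44.6)
0.137·δ_C = -54.1 − (-52.190) = -1.910
δ_C = -1.910 / 0.137 = -13.94‰

-13.9‰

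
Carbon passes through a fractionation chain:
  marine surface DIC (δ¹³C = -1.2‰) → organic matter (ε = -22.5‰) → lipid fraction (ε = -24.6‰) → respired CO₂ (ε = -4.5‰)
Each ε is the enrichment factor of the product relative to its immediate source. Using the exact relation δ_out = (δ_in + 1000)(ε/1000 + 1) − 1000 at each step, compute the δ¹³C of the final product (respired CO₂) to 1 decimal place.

-52.0‰

step 1: δ = (-1.20 + 1000)·(-22.5/1000 + 1) − 1000 = -23.67‰
step 2: δ = (-23.67 + 1000)·(-24.6/1000 + 1) − 1000 = -47.69‰
step 3: δ = (-47.69 + 1000)·(-4.5/1000 + 1) − 1000 = -51.98‰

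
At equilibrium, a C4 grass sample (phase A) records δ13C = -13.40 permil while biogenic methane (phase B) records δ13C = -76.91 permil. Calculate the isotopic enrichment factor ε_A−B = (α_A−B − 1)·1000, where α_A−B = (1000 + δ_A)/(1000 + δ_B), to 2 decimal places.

α_A−B = (1000 + -13.40) / (1000 + -76.91) = 986.60 / 923.09 = 1.068802
ε_A−B = (1.068802 − 1) × 1000 = 68.802 permil
(The approximation ε ≈ δ_A − δ_B would give 63.51 permil.)

68.80 permil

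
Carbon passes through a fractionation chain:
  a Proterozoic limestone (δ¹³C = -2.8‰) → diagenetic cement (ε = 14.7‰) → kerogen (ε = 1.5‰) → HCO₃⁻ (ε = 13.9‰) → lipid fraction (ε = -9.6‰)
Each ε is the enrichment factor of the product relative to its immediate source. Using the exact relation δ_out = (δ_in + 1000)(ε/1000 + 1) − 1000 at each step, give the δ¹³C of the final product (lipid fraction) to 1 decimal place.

step 1: δ = (-2.80 + 1000)·(14.7/1000 + 1) − 1000 = 11.86‰
step 2: δ = (11.86 + 1000)·(1.5/1000 + 1) − 1000 = 13.38‰
step 3: δ = (13.38 + 1000)·(13.9/1000 + 1) − 1000 = 27.46‰
step 4: δ = (27.46 + 1000)·(-9.6/1000 + 1) − 1000 = 17.60‰

17.6‰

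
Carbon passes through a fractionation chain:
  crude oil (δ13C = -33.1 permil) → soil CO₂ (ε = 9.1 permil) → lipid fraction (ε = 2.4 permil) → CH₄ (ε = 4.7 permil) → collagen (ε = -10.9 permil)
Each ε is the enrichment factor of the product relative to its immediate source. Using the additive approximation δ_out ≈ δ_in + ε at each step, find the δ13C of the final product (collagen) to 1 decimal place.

step 1: δ ≈ -33.1 + (9.1) = -24.0 permil
step 2: δ ≈ -24.0 + (2.4) = -21.6 permil
step 3: δ ≈ -21.6 + (4.7) = -16.9 permil
step 4: δ ≈ -16.9 + (-10.9) = -27.8 permil

-27.8 permil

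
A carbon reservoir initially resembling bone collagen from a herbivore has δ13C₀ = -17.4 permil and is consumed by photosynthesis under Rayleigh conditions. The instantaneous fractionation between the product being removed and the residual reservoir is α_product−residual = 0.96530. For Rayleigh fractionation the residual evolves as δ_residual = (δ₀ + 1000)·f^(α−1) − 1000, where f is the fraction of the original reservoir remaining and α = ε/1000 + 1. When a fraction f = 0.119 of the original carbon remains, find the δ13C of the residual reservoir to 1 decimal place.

57.9 permil

Rayleigh residual: δ_res = (δ₀ + 1000)·f^(α−1) − 1000
α − 1 = -0.03470
f^(α−1) = 0.119^(-0.03470) = 1.076660
δ_res = (-17.4 + 1000) × 1.076660 − 1000 = 1057.926 − 1000 = 57.93 permil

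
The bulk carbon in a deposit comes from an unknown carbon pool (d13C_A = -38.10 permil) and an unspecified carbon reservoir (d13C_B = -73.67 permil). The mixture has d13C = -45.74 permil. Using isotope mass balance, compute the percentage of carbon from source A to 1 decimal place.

78.5%

δ_mix = f_A·δ_A + (1 − f_A)·δ_B  ⇒  f_A = (δ_mix − δ_B)/(δ_A − δ_B)
f_A = (-45.74 − (-73.67)) / (-38.10 − (-73.67))
f_A = 27.93 / 35.57 = 0.7852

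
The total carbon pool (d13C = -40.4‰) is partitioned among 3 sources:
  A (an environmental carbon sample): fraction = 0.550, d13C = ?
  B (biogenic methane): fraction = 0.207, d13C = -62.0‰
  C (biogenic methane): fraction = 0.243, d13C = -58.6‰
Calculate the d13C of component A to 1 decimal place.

-24.2‰

Isotope mass balance: δ_bulk = Σ fᵢ·δᵢ.
-40.4 = 0.550×δ_A + 0.207×(-62.0) + 0.243×(-58.6)
0.550·δ_A = -40.4 − (-27.074) = -13.326
δ_A = -13.326 / 0.550 = -24.23‰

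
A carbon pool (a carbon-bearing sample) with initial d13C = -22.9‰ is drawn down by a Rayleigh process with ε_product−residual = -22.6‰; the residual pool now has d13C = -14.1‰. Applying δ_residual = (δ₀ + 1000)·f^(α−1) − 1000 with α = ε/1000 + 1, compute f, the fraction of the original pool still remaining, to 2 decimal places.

α − 1 = ε/1000 = -0.0226
(δ_res + 1000)/(δ₀ + 1000) = (-14.1 + 1000)/(-22.9 + 1000) = 985.9/977.1 = 1.009006
f = 1.009006^(1/-0.0226) = exp(ln(1.009006)/-0.0226) = exp(0.00897/-0.0226)
f = exp(-0.3967) = 0.6725

0.67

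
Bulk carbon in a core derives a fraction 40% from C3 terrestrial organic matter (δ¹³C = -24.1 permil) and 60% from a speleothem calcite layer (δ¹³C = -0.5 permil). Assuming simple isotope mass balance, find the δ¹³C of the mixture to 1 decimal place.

δ_mix = f_A·δ_A + f_B·δ_B
δ_mix = 0.40 × (-24.1) + 0.60 × (-0.5)
δ_mix = -9.64 + -0.30 = -9.94 permil

-9.9 permil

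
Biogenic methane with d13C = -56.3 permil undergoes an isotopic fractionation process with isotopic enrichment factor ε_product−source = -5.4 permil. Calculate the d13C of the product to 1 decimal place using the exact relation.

-61.4 permil

To first order, δ_product ≈ δ_source + ε = -61.7 permil.
Exactly, δ_product = (δ_source + 1000)·(ε/1000 + 1) − 1000.
δ_product = (-56.3 + 1000) × (-5.4/1000 + 1) − 1000
δ_product = -61.40 permil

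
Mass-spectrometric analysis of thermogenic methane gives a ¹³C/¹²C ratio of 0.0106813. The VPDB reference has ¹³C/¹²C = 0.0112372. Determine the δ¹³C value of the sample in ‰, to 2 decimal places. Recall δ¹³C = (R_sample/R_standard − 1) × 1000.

-49.47‰

δ¹³C = (R_sample / R_standard − 1) × 1000
R_sample / R_standard = 0.0106813 / 0.0112372 = 0.950530
δ¹³C = (0.950530 − 1) × 1000 = -49.470‰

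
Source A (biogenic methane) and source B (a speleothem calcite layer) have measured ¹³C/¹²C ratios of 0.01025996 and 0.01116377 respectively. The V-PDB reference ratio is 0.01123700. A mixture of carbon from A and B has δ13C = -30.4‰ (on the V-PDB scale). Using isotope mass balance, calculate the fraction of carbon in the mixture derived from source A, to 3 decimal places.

0.297

δ_A = (0.01025996/0.01123700 − 1)×1000 = (0.913052 − 1)×1000 = -86.948‰
δ_B = (0.01116377/0.01123700 − 1)×1000 = (0.993483 − 1)×1000 = -6.517‰
f_A = (δ_mix − δ_B)/(δ_A − δ_B) = (-30.4 − (-6.517))/(-86.948 − (-6.517))
f_A = -23.883 / -80.432 = 0.2969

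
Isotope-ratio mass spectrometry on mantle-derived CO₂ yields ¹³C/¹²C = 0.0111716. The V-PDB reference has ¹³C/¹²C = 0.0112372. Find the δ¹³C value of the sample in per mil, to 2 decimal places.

-5.84 per mil

δ¹³C = (R_sample / R_standard − 1) × 1000
R_sample / R_standard = 0.0111716 / 0.0112372 = 0.994162
δ¹³C = (0.994162 − 1) × 1000 = -5.838 per mil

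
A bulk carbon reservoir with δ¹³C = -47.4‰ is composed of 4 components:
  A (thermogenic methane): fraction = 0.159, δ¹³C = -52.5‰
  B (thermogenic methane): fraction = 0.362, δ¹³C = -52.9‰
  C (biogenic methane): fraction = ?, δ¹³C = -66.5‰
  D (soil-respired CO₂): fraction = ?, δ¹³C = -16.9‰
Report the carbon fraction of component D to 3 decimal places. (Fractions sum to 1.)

Let f_D and f_C be the unknown fractions; fractions sum to 1 so f_D + f_C = 0.479.
Mass balance: Σ fᵢ·δᵢ = δ_bulk ⇒ f_D·(-16.9) + f_C·(-66.5) = -47.4 − (-27.497) = -19.903
Substitute f_C = 0.479 − f_D:
f_D·(-16.9 − -66.5) = -19.903 − 0.479×(-66.5) = 11.951
f_D = 11.951 / 49.6 = 0.2409

0.241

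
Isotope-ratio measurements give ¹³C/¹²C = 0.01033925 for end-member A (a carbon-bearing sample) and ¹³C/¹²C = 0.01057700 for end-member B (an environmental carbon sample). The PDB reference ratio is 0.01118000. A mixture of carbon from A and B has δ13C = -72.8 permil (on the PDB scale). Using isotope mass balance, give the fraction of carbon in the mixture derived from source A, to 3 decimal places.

0.887

δ_A = (0.01033925/0.01118000 − 1)×1000 = (0.924799 − 1)×1000 = -75.201 permil
δ_B = (0.01057700/0.01118000 − 1)×1000 = (0.946064 − 1)×1000 = -53.936 permil
f_A = (δ_mix − δ_B)/(δ_A − δ_B) = (-72.8 − (-53.936))/(-75.201 − (-53.936))
f_A = -18.864 / -21.266 = 0.8871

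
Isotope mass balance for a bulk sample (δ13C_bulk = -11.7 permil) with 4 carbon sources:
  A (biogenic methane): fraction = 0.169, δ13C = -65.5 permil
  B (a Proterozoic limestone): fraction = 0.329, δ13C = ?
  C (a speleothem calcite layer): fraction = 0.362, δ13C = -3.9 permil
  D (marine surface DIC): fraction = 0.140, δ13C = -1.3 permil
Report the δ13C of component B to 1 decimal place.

2.9 permil

Isotope mass balance: δ_bulk = Σ fᵢ·δᵢ.
-11.7 = 0.169×(-65.5) + 0.329×δ_B + 0.362×(-3.9) + 0.140×(-1.3)
0.329·δ_B = -11.7 − (-12.663) = 0.963
δ_B = 0.963 / 0.329 = 2.93 permil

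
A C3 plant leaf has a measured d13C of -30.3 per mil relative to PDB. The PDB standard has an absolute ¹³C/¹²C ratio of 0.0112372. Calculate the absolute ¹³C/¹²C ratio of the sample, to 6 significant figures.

0.0108967

R_sample = R_standard × (d13C/1000 + 1)
R_sample = 0.0112372 × (-30.3/1000 + 1) = 0.0112372 × 0.969700
R_sample = 0.0108967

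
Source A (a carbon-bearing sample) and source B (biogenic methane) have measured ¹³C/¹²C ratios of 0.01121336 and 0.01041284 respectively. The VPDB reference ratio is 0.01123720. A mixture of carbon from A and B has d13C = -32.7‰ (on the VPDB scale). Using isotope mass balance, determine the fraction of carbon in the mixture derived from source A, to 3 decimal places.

0.571

δ_A = (0.01121336/0.01123720 − 1)×1000 = (0.997878 − 1)×1000 = -2.122‰
δ_B = (0.01041284/0.01123720 − 1)×1000 = (0.926640 − 1)×1000 = -73.360‰
f_A = (δ_mix − δ_B)/(δ_A − δ_B) = (-32.7 − (-73.360))/(-2.122 − (-73.360))
f_A = 40.660 / 71.238 = 0.5708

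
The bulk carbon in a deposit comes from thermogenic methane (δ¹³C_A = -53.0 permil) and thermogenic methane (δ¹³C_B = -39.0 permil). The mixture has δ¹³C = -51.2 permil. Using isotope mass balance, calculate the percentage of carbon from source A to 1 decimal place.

δ_mix = f_A·δ_A + (1 − f_A)·δ_B  ⇒  f_A = (δ_mix − δ_B)/(δ_A − δ_B)
f_A = (-51.2 − (-39.0)) / (-53.0 − (-39.0))
f_A = -12.2 / -14.0 = 0.8714

87.1%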